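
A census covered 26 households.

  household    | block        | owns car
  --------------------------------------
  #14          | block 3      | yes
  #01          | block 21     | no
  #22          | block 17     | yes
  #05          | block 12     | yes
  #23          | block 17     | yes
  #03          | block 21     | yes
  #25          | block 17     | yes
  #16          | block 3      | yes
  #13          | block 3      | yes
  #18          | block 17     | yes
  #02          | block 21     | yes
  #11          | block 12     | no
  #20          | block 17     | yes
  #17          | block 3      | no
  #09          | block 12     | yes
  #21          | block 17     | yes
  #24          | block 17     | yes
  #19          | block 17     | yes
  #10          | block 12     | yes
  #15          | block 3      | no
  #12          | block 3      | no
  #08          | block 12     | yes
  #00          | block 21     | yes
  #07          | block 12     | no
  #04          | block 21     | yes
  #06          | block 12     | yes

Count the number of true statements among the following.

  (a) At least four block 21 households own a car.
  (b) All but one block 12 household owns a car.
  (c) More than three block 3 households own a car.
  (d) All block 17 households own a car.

2

(a) block 21: |A| = 5, |A ∩ B| = 4; needs |A ∩ B| ≥ 4 — true.
(b) block 12: |A| = 7, |A ∩ B| = 5; needs |A ∖ B| = 1 — false.
(c) block 3: |A| = 6, |A ∩ B| = 3; needs |A ∩ B| > 3 — false.
(d) block 17: |A| = 8, |A ∩ B| = 8; needs A ⊆ B, i.e. every element of A is in B (|A ∖ B| = 0) — true.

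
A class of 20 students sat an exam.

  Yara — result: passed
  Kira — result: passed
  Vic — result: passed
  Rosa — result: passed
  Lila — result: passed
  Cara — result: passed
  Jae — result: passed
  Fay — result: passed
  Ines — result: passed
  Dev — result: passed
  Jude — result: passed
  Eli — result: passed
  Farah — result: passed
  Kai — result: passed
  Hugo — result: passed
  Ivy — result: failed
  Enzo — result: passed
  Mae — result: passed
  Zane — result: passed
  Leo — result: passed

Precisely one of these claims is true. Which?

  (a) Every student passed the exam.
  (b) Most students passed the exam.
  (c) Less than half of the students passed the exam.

|A| = 20, |A ∩ B| = 19, |A ∖ B| = 1.
(a) requires A ⊆ B, i.e. every element of A is in B (|A ∖ B| = 0): false.
(b) requires |A ∩ B| > |A ∖ B|: true.
(c) requires |A ∩ B| < |A ∖ B|: false.

(b)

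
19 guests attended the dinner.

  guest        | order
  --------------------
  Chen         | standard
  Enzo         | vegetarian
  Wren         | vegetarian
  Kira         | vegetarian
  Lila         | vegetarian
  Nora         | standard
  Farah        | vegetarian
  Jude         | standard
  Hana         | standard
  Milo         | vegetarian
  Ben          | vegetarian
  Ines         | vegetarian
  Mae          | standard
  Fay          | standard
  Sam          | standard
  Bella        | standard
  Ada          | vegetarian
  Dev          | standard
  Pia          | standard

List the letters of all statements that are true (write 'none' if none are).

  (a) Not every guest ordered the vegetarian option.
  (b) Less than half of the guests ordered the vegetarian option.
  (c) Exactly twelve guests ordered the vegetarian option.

(a), (b)

|A| = 19, |A ∩ B| = 9, |A ∖ B| = 10.
(a) A ⊄ B (|A ∖ B| ≥ 1): holds.
(b) |A ∩ B| < |A ∖ B|: holds.
(c) |A ∩ B| = 12: fails.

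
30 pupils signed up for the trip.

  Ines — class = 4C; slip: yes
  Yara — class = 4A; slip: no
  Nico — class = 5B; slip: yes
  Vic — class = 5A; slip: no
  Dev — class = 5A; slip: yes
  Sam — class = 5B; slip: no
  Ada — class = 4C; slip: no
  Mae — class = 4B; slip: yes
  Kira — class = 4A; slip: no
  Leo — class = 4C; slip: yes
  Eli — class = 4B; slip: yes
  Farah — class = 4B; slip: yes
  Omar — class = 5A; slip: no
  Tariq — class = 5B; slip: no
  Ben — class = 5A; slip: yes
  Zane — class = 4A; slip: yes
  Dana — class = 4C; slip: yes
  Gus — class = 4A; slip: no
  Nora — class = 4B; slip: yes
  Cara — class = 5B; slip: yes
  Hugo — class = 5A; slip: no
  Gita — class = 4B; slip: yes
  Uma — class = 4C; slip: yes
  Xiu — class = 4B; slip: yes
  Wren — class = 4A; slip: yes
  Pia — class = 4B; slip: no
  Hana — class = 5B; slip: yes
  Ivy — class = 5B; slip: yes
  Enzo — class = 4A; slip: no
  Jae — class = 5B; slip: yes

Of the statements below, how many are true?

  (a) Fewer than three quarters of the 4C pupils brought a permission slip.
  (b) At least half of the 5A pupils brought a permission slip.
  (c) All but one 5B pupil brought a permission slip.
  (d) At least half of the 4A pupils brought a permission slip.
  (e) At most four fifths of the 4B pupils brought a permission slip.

(a) 4C: |A| = 5, |A ∩ B| = 4; needs |A ∩ B| / |A| < 3/4 — false.
(b) 5A: |A| = 5, |A ∩ B| = 2; needs |A ∩ B| ≥ |A ∖ B| — false.
(c) 5B: |A| = 7, |A ∩ B| = 5; needs |A ∖ B| = 1 — false.
(d) 4A: |A| = 6, |A ∩ B| = 2; needs |A ∩ B| ≥ |A ∖ B| — false.
(e) 4B: |A| = 7, |A ∩ B| = 6; needs |A ∩ B| / |A| ≤ 4/5 — false.

0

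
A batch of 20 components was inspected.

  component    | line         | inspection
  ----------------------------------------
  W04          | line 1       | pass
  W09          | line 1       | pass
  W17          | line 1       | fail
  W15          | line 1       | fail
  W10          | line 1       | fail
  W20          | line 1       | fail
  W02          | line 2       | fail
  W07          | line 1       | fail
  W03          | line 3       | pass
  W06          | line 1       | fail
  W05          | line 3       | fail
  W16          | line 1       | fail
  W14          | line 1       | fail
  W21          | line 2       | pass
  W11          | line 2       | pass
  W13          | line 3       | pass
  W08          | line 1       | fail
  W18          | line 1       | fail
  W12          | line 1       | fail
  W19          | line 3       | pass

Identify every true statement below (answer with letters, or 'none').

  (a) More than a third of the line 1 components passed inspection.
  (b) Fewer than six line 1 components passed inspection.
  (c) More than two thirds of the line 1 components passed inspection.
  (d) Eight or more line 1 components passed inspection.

(b)

|A| = 13, |A ∩ B| = 2, |A ∖ B| = 11.
(a) |A ∩ B| / |A| > 1/3: fails.
(b) |A ∩ B| < 6: holds.
(c) |A ∩ B| / |A| > 2/3: fails.
(d) |A ∩ B| ≥ 8: fails.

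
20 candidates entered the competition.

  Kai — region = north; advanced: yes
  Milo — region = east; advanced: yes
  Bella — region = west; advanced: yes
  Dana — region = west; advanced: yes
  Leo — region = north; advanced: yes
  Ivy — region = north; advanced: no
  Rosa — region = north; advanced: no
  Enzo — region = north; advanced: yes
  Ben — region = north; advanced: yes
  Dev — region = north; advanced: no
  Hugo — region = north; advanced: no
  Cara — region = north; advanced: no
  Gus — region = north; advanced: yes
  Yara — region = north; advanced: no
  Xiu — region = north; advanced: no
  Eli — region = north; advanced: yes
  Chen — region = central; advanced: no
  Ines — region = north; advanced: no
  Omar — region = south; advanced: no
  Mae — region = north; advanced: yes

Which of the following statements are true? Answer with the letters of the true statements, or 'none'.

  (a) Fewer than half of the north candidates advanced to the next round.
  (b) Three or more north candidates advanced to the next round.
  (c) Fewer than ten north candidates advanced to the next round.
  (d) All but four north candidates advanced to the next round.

|A| = 15, |A ∩ B| = 7, |A ∖ B| = 8.
(a) |A ∩ B| < |A ∖ B|: holds.
(b) |A ∩ B| ≥ 3: holds.
(c) |A ∩ B| < 10: holds.
(d) |A ∖ B| = 4: fails.

(a), (b), (c)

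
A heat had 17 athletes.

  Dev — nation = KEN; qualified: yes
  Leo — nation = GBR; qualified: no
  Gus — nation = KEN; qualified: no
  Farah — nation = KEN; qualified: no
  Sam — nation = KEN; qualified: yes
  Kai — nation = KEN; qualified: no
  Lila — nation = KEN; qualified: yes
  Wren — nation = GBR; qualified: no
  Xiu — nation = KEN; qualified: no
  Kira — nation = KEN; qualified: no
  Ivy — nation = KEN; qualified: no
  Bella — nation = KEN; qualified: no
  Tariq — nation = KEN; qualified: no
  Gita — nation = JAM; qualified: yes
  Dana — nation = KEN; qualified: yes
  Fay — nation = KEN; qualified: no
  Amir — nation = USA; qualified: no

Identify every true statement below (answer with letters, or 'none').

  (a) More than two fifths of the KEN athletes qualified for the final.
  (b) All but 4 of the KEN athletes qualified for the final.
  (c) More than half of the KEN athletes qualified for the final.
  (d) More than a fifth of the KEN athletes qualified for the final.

|A| = 13, |A ∩ B| = 4, |A ∖ B| = 9.
(a) |A ∩ B| / |A| > 2/5: fails.
(b) |A ∖ B| = 4: fails.
(c) |A ∩ B| > |A ∖ B|: fails.
(d) |A ∩ B| / |A| > 1/5: holds.

(d)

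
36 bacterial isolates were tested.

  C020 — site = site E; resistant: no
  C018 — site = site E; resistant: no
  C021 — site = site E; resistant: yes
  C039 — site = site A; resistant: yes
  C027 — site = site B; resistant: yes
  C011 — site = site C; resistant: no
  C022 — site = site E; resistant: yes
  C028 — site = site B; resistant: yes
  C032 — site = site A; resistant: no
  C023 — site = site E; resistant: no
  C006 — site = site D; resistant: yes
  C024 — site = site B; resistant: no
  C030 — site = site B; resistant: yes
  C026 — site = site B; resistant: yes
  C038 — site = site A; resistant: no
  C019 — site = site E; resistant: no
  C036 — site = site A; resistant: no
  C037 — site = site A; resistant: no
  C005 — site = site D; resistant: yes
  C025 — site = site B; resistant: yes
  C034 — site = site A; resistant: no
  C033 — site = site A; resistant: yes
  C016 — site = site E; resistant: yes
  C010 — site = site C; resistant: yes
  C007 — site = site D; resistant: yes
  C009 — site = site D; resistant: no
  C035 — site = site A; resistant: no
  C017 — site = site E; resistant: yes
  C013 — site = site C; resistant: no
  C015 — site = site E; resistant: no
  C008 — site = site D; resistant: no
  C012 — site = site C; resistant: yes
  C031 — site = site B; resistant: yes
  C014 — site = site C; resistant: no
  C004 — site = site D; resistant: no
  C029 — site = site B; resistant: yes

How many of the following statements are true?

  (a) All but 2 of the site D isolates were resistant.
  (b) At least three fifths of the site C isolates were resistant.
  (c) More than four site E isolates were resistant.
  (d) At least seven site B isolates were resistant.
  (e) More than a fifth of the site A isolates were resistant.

2

(a) site D: |A| = 6, |A ∩ B| = 3; needs |A ∖ B| = 2 — false.
(b) site C: |A| = 5, |A ∩ B| = 2; needs |A ∩ B| / |A| ≥ 3/5 — false.
(c) site E: |A| = 9, |A ∩ B| = 4; needs |A ∩ B| > 4 — false.
(d) site B: |A| = 8, |A ∩ B| = 7; needs |A ∩ B| ≥ 7 — true.
(e) site A: |A| = 8, |A ∩ B| = 2; needs |A ∩ B| / |A| > 1/5 — true.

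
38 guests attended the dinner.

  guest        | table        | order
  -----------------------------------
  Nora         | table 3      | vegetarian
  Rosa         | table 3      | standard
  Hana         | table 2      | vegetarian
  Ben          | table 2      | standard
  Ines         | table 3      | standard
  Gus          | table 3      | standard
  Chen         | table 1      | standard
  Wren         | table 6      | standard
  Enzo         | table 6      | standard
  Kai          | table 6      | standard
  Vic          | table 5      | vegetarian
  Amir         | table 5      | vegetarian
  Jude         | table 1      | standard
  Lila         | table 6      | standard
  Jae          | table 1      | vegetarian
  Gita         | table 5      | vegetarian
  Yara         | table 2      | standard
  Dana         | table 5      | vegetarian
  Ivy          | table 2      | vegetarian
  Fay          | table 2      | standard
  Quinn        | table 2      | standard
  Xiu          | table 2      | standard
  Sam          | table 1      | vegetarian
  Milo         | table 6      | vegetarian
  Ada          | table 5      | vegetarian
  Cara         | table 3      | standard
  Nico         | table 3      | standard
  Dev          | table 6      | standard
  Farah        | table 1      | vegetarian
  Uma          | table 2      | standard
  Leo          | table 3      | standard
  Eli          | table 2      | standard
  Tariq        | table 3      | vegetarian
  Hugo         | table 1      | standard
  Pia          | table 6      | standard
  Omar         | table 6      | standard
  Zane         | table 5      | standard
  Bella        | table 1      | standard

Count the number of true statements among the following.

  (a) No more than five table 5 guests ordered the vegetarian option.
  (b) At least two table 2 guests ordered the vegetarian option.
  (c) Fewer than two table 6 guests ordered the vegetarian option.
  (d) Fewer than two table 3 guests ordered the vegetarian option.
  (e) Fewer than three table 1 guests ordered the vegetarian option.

3

(a) table 5: |A| = 6, |A ∩ B| = 5; needs |A ∩ B| ≤ 5 — true.
(b) table 2: |A| = 9, |A ∩ B| = 2; needs |A ∩ B| ≥ 2 — true.
(c) table 6: |A| = 8, |A ∩ B| = 1; needs |A ∩ B| < 2 — true.
(d) table 3: |A| = 8, |A ∩ B| = 2; needs |A ∩ B| < 2 — false.
(e) table 1: |A| = 7, |A ∩ B| = 3; needs |A ∩ B| < 3 — false.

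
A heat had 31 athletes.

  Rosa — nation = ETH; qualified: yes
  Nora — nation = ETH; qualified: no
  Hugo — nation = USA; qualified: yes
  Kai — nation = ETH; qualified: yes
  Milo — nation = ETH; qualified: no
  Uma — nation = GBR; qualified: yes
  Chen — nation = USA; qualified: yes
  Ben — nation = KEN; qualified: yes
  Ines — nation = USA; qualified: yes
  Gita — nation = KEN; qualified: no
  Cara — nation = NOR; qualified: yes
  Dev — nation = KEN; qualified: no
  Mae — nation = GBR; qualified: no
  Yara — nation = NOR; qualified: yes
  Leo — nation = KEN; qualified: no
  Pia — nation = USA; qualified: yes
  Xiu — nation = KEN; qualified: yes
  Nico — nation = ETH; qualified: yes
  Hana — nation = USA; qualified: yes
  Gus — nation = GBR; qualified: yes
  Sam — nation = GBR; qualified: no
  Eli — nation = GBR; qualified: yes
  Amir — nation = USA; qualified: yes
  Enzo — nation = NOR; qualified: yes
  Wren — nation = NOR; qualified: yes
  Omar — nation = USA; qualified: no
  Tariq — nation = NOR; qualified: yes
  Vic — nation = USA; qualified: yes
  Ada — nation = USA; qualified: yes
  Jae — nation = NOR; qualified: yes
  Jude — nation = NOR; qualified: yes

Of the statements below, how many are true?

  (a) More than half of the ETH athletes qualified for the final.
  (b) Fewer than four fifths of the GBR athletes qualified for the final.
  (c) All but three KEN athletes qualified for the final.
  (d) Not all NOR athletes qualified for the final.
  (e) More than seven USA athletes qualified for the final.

(a) ETH: |A| = 5, |A ∩ B| = 3; needs |A ∩ B| > |A ∖ B| — true.
(b) GBR: |A| = 5, |A ∩ B| = 3; needs |A ∩ B| / |A| < 4/5 — true.
(c) KEN: |A| = 5, |A ∩ B| = 2; needs |A ∖ B| = 3 — true.
(d) NOR: |A| = 7, |A ∩ B| = 7; needs A ⊄ B (|A ∖ B| ≥ 1) — false.
(e) USA: |A| = 9, |A ∩ B| = 8; needs |A ∩ B| > 7 — true.

4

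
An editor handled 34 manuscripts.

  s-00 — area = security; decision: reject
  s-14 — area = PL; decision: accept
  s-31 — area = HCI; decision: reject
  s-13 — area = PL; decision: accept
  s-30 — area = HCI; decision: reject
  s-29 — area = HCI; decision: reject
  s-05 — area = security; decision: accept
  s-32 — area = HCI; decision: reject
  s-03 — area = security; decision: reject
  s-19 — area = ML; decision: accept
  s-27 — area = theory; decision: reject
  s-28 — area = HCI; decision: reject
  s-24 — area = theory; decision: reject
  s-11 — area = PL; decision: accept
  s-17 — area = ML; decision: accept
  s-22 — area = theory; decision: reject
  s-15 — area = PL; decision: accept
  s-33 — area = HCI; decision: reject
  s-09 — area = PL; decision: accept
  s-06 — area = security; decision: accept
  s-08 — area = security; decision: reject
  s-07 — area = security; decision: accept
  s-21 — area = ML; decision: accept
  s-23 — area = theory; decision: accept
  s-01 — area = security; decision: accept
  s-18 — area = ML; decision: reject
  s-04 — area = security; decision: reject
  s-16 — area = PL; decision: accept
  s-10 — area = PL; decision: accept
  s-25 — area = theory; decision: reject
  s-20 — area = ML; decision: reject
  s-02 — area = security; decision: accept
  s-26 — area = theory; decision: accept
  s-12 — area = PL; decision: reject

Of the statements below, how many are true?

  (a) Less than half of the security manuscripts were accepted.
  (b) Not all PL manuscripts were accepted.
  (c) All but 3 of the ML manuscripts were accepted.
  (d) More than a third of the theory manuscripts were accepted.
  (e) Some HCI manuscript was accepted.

(a) security: |A| = 9, |A ∩ B| = 5; needs |A ∩ B| < |A ∖ B| — false.
(b) PL: |A| = 8, |A ∩ B| = 7; needs A ⊄ B (|A ∖ B| ≥ 1) — true.
(c) ML: |A| = 5, |A ∩ B| = 3; needs |A ∖ B| = 3 — false.
(d) theory: |A| = 6, |A ∩ B| = 2; needs |A ∩ B| / |A| > 1/3 — false.
(e) HCI: |A| = 6, |A ∩ B| = 0; needs A ∩ B ≠ ∅ (|A ∩ B| ≥ 1) — false.

1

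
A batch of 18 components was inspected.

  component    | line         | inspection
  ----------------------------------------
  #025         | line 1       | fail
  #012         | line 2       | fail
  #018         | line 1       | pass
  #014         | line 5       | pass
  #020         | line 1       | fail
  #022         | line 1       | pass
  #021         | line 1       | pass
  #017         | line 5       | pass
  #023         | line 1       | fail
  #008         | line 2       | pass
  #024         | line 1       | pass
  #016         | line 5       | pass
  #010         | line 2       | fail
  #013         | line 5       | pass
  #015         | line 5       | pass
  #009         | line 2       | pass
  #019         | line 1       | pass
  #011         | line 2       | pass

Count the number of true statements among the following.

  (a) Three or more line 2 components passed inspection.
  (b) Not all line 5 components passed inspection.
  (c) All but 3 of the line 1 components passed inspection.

(a) line 2: |A| = 5, |A ∩ B| = 3; needs |A ∩ B| ≥ 3 — true.
(b) line 5: |A| = 5, |A ∩ B| = 5; needs A ⊄ B (|A ∖ B| ≥ 1) — false.
(c) line 1: |A| = 8, |A ∩ B| = 5; needs |A ∖ B| = 3 — true.

2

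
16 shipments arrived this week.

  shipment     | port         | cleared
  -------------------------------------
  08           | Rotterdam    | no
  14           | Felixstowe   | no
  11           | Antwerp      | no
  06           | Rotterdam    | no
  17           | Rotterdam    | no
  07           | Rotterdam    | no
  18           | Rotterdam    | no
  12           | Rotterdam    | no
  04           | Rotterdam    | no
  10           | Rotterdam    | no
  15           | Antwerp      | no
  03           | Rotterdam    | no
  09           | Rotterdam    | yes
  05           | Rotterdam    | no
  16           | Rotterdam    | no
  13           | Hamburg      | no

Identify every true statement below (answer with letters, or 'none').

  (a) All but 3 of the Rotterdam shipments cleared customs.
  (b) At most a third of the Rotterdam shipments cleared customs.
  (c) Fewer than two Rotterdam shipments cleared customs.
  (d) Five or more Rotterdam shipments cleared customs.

(b), (c)

|A| = 12, |A ∩ B| = 1, |A ∖ B| = 11.
(a) |A ∖ B| = 3: fails.
(b) |A ∩ B| / |A| ≤ 1/3: holds.
(c) |A ∩ B| < 2: holds.
(d) |A ∩ B| ≥ 5: fails.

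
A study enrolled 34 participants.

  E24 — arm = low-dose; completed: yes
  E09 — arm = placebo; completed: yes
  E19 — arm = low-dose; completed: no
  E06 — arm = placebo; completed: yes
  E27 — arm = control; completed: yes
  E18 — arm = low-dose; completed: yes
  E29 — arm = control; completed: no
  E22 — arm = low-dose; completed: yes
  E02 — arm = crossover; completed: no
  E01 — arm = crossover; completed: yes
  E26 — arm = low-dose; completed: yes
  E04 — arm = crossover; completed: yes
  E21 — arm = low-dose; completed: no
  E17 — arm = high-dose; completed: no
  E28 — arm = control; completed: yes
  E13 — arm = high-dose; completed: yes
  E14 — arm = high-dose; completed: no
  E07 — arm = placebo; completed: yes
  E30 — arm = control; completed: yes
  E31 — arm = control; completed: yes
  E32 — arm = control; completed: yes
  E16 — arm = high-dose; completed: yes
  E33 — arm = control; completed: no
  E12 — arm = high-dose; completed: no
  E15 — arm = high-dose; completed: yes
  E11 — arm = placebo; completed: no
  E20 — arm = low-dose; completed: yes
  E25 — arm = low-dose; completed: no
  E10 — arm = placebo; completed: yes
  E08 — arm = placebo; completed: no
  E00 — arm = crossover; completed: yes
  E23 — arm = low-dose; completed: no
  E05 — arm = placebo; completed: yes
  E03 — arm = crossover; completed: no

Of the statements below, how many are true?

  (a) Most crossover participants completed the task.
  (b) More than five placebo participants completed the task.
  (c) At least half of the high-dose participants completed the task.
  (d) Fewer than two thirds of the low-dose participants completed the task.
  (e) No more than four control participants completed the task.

3

(a) crossover: |A| = 5, |A ∩ B| = 3; needs |A ∩ B| > |A ∖ B| — true.
(b) placebo: |A| = 7, |A ∩ B| = 5; needs |A ∩ B| > 5 — false.
(c) high-dose: |A| = 6, |A ∩ B| = 3; needs |A ∩ B| ≥ |A ∖ B| — true.
(d) low-dose: |A| = 9, |A ∩ B| = 5; needs |A ∩ B| / |A| < 2/3 — true.
(e) control: |A| = 7, |A ∩ B| = 5; needs |A ∩ B| ≤ 4 — false.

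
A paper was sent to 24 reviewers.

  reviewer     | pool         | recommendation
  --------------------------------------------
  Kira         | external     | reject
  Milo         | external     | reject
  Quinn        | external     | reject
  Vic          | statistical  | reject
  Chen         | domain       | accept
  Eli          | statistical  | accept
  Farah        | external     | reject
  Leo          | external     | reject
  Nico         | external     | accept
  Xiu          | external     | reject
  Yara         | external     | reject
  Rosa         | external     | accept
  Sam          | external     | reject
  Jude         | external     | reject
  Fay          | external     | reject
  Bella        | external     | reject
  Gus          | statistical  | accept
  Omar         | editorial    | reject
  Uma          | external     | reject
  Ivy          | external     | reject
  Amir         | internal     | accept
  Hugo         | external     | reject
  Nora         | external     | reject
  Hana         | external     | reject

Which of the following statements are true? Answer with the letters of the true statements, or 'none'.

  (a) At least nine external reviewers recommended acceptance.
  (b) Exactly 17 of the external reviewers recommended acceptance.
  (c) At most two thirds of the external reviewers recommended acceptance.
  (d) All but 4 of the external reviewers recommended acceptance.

(c)

|A| = 18, |A ∩ B| = 2, |A ∖ B| = 16.
(a) |A ∩ B| ≥ 9: fails.
(b) |A ∩ B| = 17: fails.
(c) |A ∩ B| / |A| ≤ 2/3: holds.
(d) |A ∖ B| = 4: fails.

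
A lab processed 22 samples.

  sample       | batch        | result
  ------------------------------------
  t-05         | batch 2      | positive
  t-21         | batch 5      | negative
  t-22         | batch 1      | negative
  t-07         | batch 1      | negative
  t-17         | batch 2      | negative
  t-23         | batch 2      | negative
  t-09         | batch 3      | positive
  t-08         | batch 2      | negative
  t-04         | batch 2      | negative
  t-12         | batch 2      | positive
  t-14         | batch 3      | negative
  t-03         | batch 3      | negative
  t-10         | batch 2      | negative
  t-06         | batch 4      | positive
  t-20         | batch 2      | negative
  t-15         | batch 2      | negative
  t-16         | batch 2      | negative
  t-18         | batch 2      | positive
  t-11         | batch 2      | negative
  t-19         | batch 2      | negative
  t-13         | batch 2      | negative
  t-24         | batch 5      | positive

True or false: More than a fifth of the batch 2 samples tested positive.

True

Truth condition: |A ∩ B| / |A| > 1/5.
A (the restrictor) = {t-05, t-17, t-23, t-08, t-04, t-12, t-10, t-20, t-15, t-16, t-18, t-11, t-19, t-13}, |A| = 14.
A ∩ B = {t-05, t-12, t-18}, so |A ∩ B| = 3.
A ∖ B = {t-17, t-23, t-08, t-04, t-10, t-20, t-15, t-16, t-11, t-19, t-13}, so |A ∖ B| = 11.
|A ∩ B|/|A| = 3/14, so the statement is true.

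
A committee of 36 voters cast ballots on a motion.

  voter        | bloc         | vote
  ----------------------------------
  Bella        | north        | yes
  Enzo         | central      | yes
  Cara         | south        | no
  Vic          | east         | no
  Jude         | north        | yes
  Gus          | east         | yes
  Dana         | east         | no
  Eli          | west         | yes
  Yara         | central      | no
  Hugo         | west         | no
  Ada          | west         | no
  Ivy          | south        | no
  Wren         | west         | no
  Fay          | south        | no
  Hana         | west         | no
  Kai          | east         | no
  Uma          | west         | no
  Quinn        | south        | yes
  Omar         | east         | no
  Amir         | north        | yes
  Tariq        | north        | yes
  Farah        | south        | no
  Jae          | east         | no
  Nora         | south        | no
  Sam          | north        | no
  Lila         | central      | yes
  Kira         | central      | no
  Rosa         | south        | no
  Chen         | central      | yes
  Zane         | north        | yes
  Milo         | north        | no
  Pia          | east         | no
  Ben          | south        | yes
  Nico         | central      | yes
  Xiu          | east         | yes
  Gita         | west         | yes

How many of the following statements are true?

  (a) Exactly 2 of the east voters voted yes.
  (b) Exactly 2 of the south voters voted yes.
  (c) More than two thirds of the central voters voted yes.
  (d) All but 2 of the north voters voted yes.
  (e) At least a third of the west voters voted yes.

3

(a) east: |A| = 8, |A ∩ B| = 2; needs |A ∩ B| = 2 — true.
(b) south: |A| = 8, |A ∩ B| = 2; needs |A ∩ B| = 2 — true.
(c) central: |A| = 6, |A ∩ B| = 4; needs |A ∩ B| / |A| > 2/3 — false.
(d) north: |A| = 7, |A ∩ B| = 5; needs |A ∖ B| = 2 — true.
(e) west: |A| = 7, |A ∩ B| = 2; needs |A ∩ B| / |A| ≥ 1/3 — false.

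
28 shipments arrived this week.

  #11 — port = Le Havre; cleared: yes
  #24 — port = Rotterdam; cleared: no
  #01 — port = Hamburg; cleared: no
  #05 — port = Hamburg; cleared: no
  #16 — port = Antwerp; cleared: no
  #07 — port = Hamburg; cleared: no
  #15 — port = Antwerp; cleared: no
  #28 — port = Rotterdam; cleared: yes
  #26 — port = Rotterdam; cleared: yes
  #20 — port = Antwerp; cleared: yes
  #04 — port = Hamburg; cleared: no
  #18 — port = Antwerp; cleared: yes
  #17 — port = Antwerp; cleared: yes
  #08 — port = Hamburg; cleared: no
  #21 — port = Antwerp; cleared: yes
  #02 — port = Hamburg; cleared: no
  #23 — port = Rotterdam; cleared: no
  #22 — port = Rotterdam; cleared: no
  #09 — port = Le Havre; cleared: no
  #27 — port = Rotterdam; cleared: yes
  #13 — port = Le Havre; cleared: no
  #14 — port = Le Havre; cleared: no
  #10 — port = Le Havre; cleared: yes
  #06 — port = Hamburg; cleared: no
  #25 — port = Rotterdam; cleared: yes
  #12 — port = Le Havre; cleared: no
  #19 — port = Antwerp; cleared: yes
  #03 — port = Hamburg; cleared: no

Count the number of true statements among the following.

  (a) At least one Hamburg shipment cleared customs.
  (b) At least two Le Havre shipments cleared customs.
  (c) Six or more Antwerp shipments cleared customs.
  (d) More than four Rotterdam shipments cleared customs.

1

(a) Hamburg: |A| = 8, |A ∩ B| = 0; needs A ∩ B ≠ ∅ (|A ∩ B| ≥ 1) — false.
(b) Le Havre: |A| = 6, |A ∩ B| = 2; needs |A ∩ B| ≥ 2 — true.
(c) Antwerp: |A| = 7, |A ∩ B| = 5; needs |A ∩ B| ≥ 6 — false.
(d) Rotterdam: |A| = 7, |A ∩ B| = 4; needs |A ∩ B| > 4 — false.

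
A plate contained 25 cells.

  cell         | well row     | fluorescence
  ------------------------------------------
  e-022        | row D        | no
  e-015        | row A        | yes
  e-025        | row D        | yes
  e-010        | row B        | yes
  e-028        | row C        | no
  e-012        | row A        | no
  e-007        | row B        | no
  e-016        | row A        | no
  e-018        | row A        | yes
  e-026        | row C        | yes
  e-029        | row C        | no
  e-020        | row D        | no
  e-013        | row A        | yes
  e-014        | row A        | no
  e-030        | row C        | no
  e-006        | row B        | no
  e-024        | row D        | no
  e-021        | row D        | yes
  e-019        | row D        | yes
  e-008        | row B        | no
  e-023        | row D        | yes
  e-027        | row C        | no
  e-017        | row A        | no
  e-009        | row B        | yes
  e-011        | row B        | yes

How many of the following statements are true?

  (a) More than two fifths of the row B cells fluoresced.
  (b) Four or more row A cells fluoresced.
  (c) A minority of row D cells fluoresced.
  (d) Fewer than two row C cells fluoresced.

(a) row B: |A| = 6, |A ∩ B| = 3; needs |A ∩ B| / |A| > 2/5 — true.
(b) row A: |A| = 7, |A ∩ B| = 3; needs |A ∩ B| ≥ 4 — false.
(c) row D: |A| = 7, |A ∩ B| = 4; needs |A ∩ B| < |A ∖ B| — false.
(d) row C: |A| = 5, |A ∩ B| = 1; needs |A ∩ B| < 2 — true.

2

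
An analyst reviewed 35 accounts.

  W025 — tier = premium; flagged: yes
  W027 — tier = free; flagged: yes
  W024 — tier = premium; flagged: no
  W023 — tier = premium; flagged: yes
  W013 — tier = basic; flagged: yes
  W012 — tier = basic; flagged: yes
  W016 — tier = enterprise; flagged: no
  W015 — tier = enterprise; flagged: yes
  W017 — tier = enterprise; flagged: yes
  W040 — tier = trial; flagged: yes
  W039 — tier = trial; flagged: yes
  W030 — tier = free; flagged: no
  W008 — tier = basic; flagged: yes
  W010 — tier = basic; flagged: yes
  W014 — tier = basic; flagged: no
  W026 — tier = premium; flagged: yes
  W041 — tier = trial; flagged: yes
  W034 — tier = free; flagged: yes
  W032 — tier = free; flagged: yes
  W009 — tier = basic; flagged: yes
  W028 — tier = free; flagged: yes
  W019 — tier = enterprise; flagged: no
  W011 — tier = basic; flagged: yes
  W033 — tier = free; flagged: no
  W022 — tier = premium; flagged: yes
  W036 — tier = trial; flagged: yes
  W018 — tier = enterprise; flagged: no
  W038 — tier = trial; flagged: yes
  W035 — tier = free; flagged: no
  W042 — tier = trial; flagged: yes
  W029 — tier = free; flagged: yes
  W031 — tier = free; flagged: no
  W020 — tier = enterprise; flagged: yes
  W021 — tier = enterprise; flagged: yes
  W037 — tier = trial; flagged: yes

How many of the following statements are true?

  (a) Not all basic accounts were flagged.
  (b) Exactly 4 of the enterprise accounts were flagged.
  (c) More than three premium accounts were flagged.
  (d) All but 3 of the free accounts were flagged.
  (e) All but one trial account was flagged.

(a) basic: |A| = 7, |A ∩ B| = 6; needs A ⊄ B (|A ∖ B| ≥ 1) — true.
(b) enterprise: |A| = 7, |A ∩ B| = 4; needs |A ∩ B| = 4 — true.
(c) premium: |A| = 5, |A ∩ B| = 4; needs |A ∩ B| > 3 — true.
(d) free: |A| = 9, |A ∩ B| = 5; needs |A ∖ B| = 3 — false.
(e) trial: |A| = 7, |A ∩ B| = 7; needs |A ∖ B| = 1 — false.

3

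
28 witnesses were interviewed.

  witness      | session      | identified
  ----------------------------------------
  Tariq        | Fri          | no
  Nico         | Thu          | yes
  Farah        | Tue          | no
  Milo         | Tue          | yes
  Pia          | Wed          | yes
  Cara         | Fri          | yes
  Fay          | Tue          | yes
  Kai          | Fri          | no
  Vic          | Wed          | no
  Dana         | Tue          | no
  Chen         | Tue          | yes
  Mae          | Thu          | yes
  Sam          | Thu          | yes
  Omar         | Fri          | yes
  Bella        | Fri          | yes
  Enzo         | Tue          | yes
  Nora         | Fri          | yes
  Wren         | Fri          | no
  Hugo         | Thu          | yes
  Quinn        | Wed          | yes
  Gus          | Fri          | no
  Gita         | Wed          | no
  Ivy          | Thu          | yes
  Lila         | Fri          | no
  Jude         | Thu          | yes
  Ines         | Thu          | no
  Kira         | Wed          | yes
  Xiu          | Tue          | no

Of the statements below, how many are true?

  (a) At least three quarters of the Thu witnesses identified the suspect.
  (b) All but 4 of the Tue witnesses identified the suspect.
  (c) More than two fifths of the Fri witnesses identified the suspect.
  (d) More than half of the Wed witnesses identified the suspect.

(a) Thu: |A| = 7, |A ∩ B| = 6; needs |A ∩ B| / |A| ≥ 3/4 — true.
(b) Tue: |A| = 7, |A ∩ B| = 4; needs |A ∖ B| = 4 — false.
(c) Fri: |A| = 9, |A ∩ B| = 4; needs |A ∩ B| / |A| > 2/5 — true.
(d) Wed: |A| = 5, |A ∩ B| = 3; needs |A ∩ B| > |A ∖ B| — true.

3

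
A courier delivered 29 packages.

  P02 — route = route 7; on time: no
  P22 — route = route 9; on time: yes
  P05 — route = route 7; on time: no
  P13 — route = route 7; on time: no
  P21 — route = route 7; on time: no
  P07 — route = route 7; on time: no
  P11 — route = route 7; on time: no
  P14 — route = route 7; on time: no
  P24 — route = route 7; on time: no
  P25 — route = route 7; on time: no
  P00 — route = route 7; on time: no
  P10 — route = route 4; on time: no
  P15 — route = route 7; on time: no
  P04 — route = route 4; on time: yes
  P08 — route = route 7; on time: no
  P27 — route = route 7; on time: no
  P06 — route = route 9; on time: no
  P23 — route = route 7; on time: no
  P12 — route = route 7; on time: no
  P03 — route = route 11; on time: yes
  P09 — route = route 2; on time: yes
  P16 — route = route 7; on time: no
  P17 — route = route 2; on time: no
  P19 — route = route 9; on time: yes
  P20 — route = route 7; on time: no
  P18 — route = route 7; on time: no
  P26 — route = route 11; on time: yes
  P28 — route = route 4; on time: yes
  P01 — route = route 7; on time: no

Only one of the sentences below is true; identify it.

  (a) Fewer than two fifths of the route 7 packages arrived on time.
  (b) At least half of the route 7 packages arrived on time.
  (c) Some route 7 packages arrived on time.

|A| = 19, |A ∩ B| = 0, |A ∖ B| = 19.
(a) requires |A ∩ B| / |A| < 2/5: true.
(b) requires |A ∩ B| ≥ |A ∖ B|: false.
(c) requires A ∩ B ≠ ∅ (|A ∩ B| ≥ 1): false.

(a)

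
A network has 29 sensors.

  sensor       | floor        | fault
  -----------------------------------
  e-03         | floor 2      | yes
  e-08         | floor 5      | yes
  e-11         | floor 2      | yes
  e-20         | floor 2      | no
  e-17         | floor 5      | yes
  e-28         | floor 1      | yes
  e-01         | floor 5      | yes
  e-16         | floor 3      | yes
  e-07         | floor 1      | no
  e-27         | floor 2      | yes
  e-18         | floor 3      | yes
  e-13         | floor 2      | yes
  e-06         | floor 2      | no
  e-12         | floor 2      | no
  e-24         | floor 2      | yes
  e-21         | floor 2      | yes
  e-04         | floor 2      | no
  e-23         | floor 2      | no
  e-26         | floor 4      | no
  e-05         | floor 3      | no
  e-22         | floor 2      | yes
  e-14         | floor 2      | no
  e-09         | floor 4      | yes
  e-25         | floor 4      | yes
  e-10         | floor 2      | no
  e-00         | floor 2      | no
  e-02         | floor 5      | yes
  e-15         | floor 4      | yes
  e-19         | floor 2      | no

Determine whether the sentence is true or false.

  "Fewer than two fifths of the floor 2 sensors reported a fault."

The determiner here denotes the relation: |A ∩ B| / |A| < 2/5.
|A| = 16, |A ∩ B| = 7, |A ∖ B| = 9.
|A ∩ B|/|A| = 7/16, so the statement is false.

False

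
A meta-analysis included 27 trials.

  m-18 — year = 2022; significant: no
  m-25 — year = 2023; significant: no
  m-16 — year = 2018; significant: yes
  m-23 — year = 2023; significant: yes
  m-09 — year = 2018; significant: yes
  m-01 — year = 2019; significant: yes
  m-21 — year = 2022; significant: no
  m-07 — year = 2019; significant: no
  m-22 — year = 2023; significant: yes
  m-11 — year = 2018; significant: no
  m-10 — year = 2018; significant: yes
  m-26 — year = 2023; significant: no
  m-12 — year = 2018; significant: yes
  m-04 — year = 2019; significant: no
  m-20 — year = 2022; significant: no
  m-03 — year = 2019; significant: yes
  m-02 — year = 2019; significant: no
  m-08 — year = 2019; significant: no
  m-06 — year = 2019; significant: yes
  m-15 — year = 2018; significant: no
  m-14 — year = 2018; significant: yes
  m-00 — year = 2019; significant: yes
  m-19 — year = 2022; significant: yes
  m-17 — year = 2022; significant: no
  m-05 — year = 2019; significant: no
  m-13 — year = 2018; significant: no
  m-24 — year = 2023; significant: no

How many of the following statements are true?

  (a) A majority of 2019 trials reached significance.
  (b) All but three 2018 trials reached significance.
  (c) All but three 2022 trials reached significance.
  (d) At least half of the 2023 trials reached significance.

(a) 2019: |A| = 9, |A ∩ B| = 4; needs |A ∩ B| > |A ∖ B| — false.
(b) 2018: |A| = 8, |A ∩ B| = 5; needs |A ∖ B| = 3 — true.
(c) 2022: |A| = 5, |A ∩ B| = 1; needs |A ∖ B| = 3 — false.
(d) 2023: |A| = 5, |A ∩ B| = 2; needs |A ∩ B| ≥ |A ∖ B| — false.

1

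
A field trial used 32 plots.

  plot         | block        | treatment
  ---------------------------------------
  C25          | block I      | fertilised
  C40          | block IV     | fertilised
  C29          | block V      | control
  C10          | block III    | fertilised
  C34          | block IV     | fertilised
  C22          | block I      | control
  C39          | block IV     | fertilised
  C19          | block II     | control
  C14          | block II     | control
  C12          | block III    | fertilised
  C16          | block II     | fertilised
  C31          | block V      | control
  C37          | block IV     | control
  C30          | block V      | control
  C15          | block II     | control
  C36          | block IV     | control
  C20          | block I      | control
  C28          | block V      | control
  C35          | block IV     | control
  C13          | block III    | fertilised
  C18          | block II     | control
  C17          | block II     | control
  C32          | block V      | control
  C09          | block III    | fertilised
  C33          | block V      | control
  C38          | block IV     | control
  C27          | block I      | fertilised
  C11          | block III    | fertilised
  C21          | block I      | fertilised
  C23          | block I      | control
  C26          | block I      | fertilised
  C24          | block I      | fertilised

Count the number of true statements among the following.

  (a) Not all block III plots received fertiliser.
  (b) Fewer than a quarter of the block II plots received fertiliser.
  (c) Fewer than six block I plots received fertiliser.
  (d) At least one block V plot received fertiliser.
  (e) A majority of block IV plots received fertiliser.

2

(a) block III: |A| = 5, |A ∩ B| = 5; needs A ⊄ B (|A ∖ B| ≥ 1) — false.
(b) block II: |A| = 6, |A ∩ B| = 1; needs |A ∩ B| / |A| < 1/4 — true.
(c) block I: |A| = 8, |A ∩ B| = 5; needs |A ∩ B| < 6 — true.
(d) block V: |A| = 6, |A ∩ B| = 0; needs A ∩ B ≠ ∅ (|A ∩ B| ≥ 1) — false.
(e) block IV: |A| = 7, |A ∩ B| = 3; needs |A ∩ B| > |A ∖ B| — false.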